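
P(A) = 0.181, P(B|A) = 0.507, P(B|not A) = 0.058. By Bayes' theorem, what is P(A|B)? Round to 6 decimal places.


P(A|B) = P(B|A)*P(A) / P(B), P(B) = P(B|A)*P(A) + P(B|not A)*P(not A)
P(B|A)*P(A) = 0.507 * 0.181 = 0.091767
P(B|not A)*P(not A) = 0.058 * 0.819 = 0.047502
P(B) = 0.091767 + 0.047502 = 0.139269
P(A|B) = 0.091767 / 0.139269 = 2353/3571 ≈ 0.65891907

0.658919


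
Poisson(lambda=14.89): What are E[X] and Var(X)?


E[X] = Var(X) = lambda = 14.89

14.89, 14.89


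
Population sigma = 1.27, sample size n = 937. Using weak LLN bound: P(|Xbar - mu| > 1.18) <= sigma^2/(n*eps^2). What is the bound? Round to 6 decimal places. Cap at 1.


bound = min(1, sigma^2/(n*eps^2))
sigma^2 = 1.27^2 = 1.6129
n*eps^2 = 937 * 1.18^2 = 937 * 1.3924 = 1304.6788
sigma^2/(n*eps^2) = 1.6129 / 1304.6788 ≈ 0.00123624

0.001236


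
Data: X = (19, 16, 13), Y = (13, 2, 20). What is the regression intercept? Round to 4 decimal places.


a = ybar - b*xbar, where b = sum((xi-xbar)(yi-ybar)) / sum((xi-xbar)^2)
n = 3, xbar = 48/3 = 16, ybar = 35/3 ≈ 11.666667
Sxy = sum((xi-xbar)(yi-ybar)) = -21
Sxx = sum((xi-xbar)^2) = 18
b = Sxy / Sxx = -7/6 ≈ -1.166667
a = 11.666667 - (-1.166667) * 16 = 91/3 ≈ 30.333333

30.3333


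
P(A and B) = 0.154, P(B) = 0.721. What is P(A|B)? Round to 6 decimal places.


P(A|B) = P(A and B) / P(B) = 0.154 / 0.721 = 22/103 ≈ 0.21359223

0.213592


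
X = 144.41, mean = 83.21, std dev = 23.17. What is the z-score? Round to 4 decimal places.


z = (X - mu) / sigma
X - mu = 144.41 - 83.21 = 61.2
z = 61.2 / 23.17 = 6120/2317 ≈ 2.641347

2.6413


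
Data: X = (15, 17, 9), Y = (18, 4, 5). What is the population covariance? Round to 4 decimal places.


Cov = (1/n)*sum((xi-xbar)(yi-ybar))
n = 3, xbar = 41/3 ≈ 13.666667, ybar = 27/3 = 9
sum((xi-xbar)(yi-ybar)) = 14
Cov = 14 / 3 = 14/3 ≈ 4.666667

4.6667


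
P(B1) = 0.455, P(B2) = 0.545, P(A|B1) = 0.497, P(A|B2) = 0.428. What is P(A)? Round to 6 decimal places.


P(A) = P(A|B1)*P(B1) + P(A|B2)*P(B2)
P(A|B1)*P(B1) = 0.497 * 0.455 = 0.226135
P(A|B2)*P(B2) = 0.428 * 0.545 = 0.23326
P(A) = 0.226135 + 0.23326 = 0.459395

0.459395


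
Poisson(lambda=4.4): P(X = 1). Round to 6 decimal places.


P = e^(-lam) * lam^k / k!
e^(-4.4) ≈ 0.01227734
lam^k = 4.4^1 = 4.4
k! = 1! = 1
P = 0.01227734 * 4.4 / 1 ≈ 0.054020

0.054020


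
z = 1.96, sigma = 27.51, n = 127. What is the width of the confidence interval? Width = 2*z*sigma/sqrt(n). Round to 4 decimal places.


width = 2*z*sigma/sqrt(n)
2*z*sigma = 2 * 1.96 * 27.51 = 107.8392
sqrt(127) ≈ 11.269428
width = 107.8392 / 11.269428 ≈ 9.569182

9.5692


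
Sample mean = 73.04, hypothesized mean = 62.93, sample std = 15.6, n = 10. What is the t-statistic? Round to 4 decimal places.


t = (xbar - mu0) / (s/sqrt(n))
xbar - mu0 = 73.04 - 62.93 = 10.11
sqrt(10) ≈ 3.16227766
s/sqrt(n) = 15.6 / 3.16227766 ≈ 4.93315315
t = 10.11 / 4.93315315 ≈ 2.049399

2.0494


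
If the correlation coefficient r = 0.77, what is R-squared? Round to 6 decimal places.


R^2 = r^2 = (0.77)^2 = 0.5929

0.592900


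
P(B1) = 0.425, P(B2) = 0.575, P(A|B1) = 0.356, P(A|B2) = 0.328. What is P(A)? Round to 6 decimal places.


P(A) = P(A|B1)*P(B1) + P(A|B2)*P(B2)
P(A|B1)*P(B1) = 0.356 * 0.425 = 0.1513
P(A|B2)*P(B2) = 0.328 * 0.575 = 0.1886
P(A) = 0.1513 + 0.1886 = 0.3399

0.339900


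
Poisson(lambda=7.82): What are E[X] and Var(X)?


E[X] = Var(X) = lambda = 7.82

7.82, 7.82


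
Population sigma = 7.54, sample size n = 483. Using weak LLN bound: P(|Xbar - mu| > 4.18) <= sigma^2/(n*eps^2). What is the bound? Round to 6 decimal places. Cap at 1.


bound = min(1, sigma^2/(n*eps^2))
sigma^2 = 7.54^2 = 56.8516
n*eps^2 = 483 * 4.18^2 = 483 * 17.4724 = 8439.1692
sigma^2/(n*eps^2) = 56.8516 / 8439.1692 ≈ 0.00673663

0.006737


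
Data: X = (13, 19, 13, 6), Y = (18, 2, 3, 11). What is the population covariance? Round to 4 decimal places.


Cov = (1/n)*sum((xi-xbar)(yi-ybar))
n = 4, xbar = 51/4 = 12.75, ybar = 34/4 = 8.5
sum((xi-xbar)(yi-ybar)) = -56.5
Cov = -56.5 / 4 = -14.125

-14.1250


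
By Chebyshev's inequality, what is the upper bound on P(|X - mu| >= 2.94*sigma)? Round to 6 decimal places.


P <= 1/k^2
k^2 = 2.94^2 = 8.6436
1/k^2 = 1 / 8.6436 ≈ 0.11569254

0.115693


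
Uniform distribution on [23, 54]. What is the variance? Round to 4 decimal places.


Var = (b-a)^2 / 12
(b-a)^2 = (54 - 23)^2 = 961
Var = 961/12 ≈ 80.083333

80.0833


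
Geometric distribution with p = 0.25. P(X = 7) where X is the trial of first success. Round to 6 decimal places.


P = (1-p)^(k-1) * p
(1-p)^(k-1) = 0.75^6 = 729/4096 ≈ 0.1779785
P = 0.1779785 * 0.25 ≈ 0.04449463

0.044495


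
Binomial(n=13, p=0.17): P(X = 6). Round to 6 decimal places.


P = C(n,k) * p^k * (1-p)^(n-k)
C(13,6) = 1716
p^k = 0.17^6 ≈ 0.00002413757
(1-p)^(n-k) = 0.83^7 ≈ 0.2713605
P = 1716 * 0.00002413757 * 0.2713605 ≈ 0.011240

0.011240


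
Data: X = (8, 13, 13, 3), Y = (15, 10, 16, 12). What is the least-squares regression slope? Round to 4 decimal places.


b = sum((xi-xbar)(yi-ybar)) / sum((xi-xbar)^2)
n = 4, xbar = 37/4 = 9.25, ybar = 53/4 = 13.25
Sxy = sum((xi-xbar)(yi-ybar)) = 3.75
Sxx = sum((xi-xbar)^2) = 68.75
b = Sxy / Sxx = 3/55 ≈ 0.054545

0.0545


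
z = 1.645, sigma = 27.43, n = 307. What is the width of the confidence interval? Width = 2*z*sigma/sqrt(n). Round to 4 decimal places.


width = 2*z*sigma/sqrt(n)
2*z*sigma = 2 * 1.645 * 27.43 = 90.2447
sqrt(307) ≈ 17.521415
width = 90.2447 / 17.521415 ≈ 5.150537

5.1505


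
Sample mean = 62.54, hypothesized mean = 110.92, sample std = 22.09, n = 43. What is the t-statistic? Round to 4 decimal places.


t = (xbar - mu0) / (s/sqrt(n))
xbar - mu0 = 62.54 - 110.92 = -48.38
sqrt(43) ≈ 6.55743852
s/sqrt(n) = 22.09 / 6.55743852 ≈ 3.36869342
t = -48.38 / 3.36869342 ≈ -14.361651

-14.3617


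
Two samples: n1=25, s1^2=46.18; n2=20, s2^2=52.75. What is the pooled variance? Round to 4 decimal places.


sp^2 = ((n1-1)*s1^2 + (n2-1)*s2^2)/(n1+n2-2)
(n1-1)*s1^2 = 24 * 46.18 = 1108.32
(n2-1)*s2^2 = 19 * 52.75 = 1002.25
numerator = 1108.32 + 1002.25 = 2110.57
n1+n2-2 = 43
sp^2 = 2110.57 / 43 = 211057/4300 ≈ 49.083023

49.0830


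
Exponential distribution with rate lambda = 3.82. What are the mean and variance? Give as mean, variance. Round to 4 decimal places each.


mean = 1/lam, var = 1/lam^2
mean = 1 / 3.82 = 50/191 ≈ 0.261780
lam^2 = 3.82^2 = 14.5924
var = 1 / 14.5924 ≈ 0.068529

0.2618, 0.0685


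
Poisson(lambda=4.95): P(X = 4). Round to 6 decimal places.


P = e^(-lam) * lam^k / k!
e^(-4.95) ≈ 0.007083409
lam^k = 4.95^4 ≈ 600.372506
k! = 4! = 24
P = 0.007083409 * 600.372506 / 24 ≈ 0.177195

0.177195


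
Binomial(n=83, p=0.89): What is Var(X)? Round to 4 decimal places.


Var = n*p*(1-p) = 83 * 0.89 * 0.11 = 8.1257

8.1257


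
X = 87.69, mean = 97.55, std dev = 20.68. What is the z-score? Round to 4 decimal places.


z = (X - mu) / sigma
X - mu = 87.69 - 97.55 = -9.86
z = -9.86 / 20.68 = -493/1034 ≈ -0.476789

-0.4768


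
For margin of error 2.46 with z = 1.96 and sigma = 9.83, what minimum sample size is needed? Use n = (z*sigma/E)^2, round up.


z*sigma/E = 1.96 * 9.83 / 2.46 = 48167/6150 ≈ 7.832033
(z*sigma/E)^2 ≈ 61.340733
round up: n = 62

62


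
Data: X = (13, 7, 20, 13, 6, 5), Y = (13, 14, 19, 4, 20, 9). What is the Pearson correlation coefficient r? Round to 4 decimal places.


r = sum((xi-xbar)(yi-ybar)) / sqrt(sum((xi-xbar)^2) * sum((yi-ybar)^2))
n = 6, xbar = 64/6 = 32/3 ≈ 10.666667, ybar = 79/6 ≈ 13.166667
Sxy = sum((xi-xbar)(yi-ybar)) = 64/3 ≈ 21.333333
Sxx = sum((xi-xbar)^2) = 496/3 ≈ 165.333333
Syy = sum((yi-ybar)^2) = 1097/6 ≈ 182.833333
sqrt(Sxx*Syy) ≈ 173.863292
r = Sxy / sqrt(Sxx*Syy) = 21.333333 / 173.863292 ≈ 0.122702

0.1227


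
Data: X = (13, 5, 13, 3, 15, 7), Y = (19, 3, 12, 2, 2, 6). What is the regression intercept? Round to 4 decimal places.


a = ybar - b*xbar, where b = sum((xi-xbar)(yi-ybar)) / sum((xi-xbar)^2)
n = 6, xbar = 56/6 = 28/3 ≈ 9.333333, ybar = 44/6 = 22/3 ≈ 7.333333
Sxy = sum((xi-xbar)(yi-ybar)) = 256/3 ≈ 85.333333
Sxx = sum((xi-xbar)^2) = 370/3 ≈ 123.333333
b = Sxy / Sxx = 128/185 ≈ 0.691892
a = 7.333333 - 0.691892 * 9.333333 = 162/185 ≈ 0.875676

0.8757


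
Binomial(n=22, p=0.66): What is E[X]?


E[X] = n*p = 22 * 0.66 = 14.52

14.52


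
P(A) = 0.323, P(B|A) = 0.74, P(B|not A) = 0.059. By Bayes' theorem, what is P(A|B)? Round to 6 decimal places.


P(A|B) = P(B|A)*P(A) / P(B), P(B) = P(B|A)*P(A) + P(B|not A)*P(not A)
P(B|A)*P(A) = 0.74 * 0.323 = 0.23902
P(B|not A)*P(not A) = 0.059 * 0.677 = 0.039943
P(B) = 0.23902 + 0.039943 = 0.278963
P(A|B) = 0.23902 / 0.278963 ≈ 0.85681614

0.856816


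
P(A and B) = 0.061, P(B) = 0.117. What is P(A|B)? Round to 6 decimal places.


P(A|B) = P(A and B) / P(B) = 0.061 / 0.117 = 61/117 ≈ 0.52136752

0.521368


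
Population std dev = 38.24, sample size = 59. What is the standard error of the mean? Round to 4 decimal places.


SE = sigma / sqrt(n)
sqrt(59) ≈ 7.681146
SE = 38.24 / 7.681146 ≈ 4.978424

4.9784


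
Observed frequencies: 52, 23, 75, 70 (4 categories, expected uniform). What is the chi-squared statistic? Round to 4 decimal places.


chi2 = sum((O-E)^2/E), E = total/4
total = 220, E = 220/4 = 55
(52 - 55)^2 / 55 = 9 / 55 = 9/55 ≈ 0.163636
(23 - 55)^2 / 55 = 1024 / 55 = 1024/55 ≈ 18.618182
(75 - 55)^2 / 55 = 400 / 55 = 80/11 ≈ 7.272727
(70 - 55)^2 / 55 = 225 / 55 = 45/11 ≈ 4.090909
chi2 = 1658/55 ≈ 30.145455

30.1455


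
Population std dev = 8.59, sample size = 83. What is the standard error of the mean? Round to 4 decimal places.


SE = sigma / sqrt(n)
sqrt(83) ≈ 9.110434
SE = 8.59 / 9.110434 ≈ 0.942875

0.9429


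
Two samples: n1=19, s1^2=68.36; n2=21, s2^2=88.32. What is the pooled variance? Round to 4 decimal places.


sp^2 = ((n1-1)*s1^2 + (n2-1)*s2^2)/(n1+n2-2)
(n1-1)*s1^2 = 18 * 68.36 = 1230.48
(n2-1)*s2^2 = 20 * 88.32 = 1766.4
numerator = 1230.48 + 1766.4 = 2996.88
n1+n2-2 = 38
sp^2 = 2996.88 / 38 = 37461/475 ≈ 78.865263

78.8653


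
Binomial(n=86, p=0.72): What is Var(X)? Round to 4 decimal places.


Var = n*p*(1-p) = 86 * 0.72 * 0.28 = 17.3376

17.3376


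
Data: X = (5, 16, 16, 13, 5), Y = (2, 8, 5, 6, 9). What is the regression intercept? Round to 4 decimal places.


a = ybar - b*xbar, where b = sum((xi-xbar)(yi-ybar)) / sum((xi-xbar)^2)
n = 5, xbar = 55/5 = 11, ybar = 30/5 = 6
Sxy = sum((xi-xbar)(yi-ybar)) = 11
Sxx = sum((xi-xbar)^2) = 126
b = Sxy / Sxx = 11/126 ≈ 0.087302
a = 6 - 0.087302 * 11 = 635/126 ≈ 5.039683

5.0397


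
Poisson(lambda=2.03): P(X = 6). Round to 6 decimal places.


P = e^(-lam) * lam^k / k!
e^(-2.03) ≈ 0.1313355
lam^k = 2.03^6 ≈ 69.980369
k! = 6! = 720
P = 0.1313355 * 69.980369 / 720 ≈ 0.012765

0.012765


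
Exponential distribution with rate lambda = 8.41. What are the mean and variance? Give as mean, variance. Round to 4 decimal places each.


mean = 1/lam, var = 1/lam^2
mean = 1 / 8.41 = 100/841 ≈ 0.118906
lam^2 = 8.41^2 = 70.7281
var = 1 / 70.7281 ≈ 0.014139

0.1189, 0.0141


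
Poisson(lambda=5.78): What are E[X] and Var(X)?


E[X] = Var(X) = lambda = 5.78

5.78, 5.78


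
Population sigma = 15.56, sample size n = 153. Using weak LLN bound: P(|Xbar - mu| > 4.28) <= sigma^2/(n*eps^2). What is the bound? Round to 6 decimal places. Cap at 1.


bound = min(1, sigma^2/(n*eps^2))
sigma^2 = 15.56^2 = 242.1136
n*eps^2 = 153 * 4.28^2 = 153 * 18.3184 = 2802.7152
sigma^2/(n*eps^2) = 242.1136 / 2802.7152 ≈ 0.08638537

0.086385


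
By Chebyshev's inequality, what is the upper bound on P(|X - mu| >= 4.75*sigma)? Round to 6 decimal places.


P <= 1/k^2
k^2 = 4.75^2 = 22.5625
1/k^2 = 1 / 22.5625 = 16/361 ≈ 0.04432133

0.044321


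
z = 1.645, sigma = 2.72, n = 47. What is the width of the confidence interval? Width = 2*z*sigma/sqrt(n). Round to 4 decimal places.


width = 2*z*sigma/sqrt(n)
2*z*sigma = 2 * 1.645 * 2.72 = 8.9488
sqrt(47) ≈ 6.855655
width = 8.9488 / 6.855655 ≈ 1.305317

1.3053


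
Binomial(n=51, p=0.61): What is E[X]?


E[X] = n*p = 51 * 0.61 = 31.11

31.11


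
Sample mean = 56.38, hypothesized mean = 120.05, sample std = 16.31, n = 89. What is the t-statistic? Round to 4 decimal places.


t = (xbar - mu0) / (s/sqrt(n))
xbar - mu0 = 56.38 - 120.05 = -63.67
sqrt(89) ≈ 9.43398113
s/sqrt(n) = 16.31 / 9.43398113 ≈ 1.72885654
t = -63.67 / 1.72885654 ≈ -36.827810

-36.8278


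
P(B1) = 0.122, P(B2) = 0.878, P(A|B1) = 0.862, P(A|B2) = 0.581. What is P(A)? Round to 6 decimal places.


P(A) = P(A|B1)*P(B1) + P(A|B2)*P(B2)
P(A|B1)*P(B1) = 0.862 * 0.122 = 0.105164
P(A|B2)*P(B2) = 0.581 * 0.878 = 0.510118
P(A) = 0.105164 + 0.510118 = 0.615282

0.615282


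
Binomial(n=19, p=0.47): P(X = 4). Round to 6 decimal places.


P = C(n,k) * p^k * (1-p)^(n-k)
C(19,4) = 3876
p^k = 0.47^4 = 0.04879681
(1-p)^(n-k) = 0.53^15 ≈ 0.00007313715
P = 3876 * 0.04879681 * 0.00007313715 ≈ 0.013833

0.013833


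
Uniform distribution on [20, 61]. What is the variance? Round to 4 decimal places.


Var = (b-a)^2 / 12
(b-a)^2 = (61 - 20)^2 = 1681
Var = 1681/12 ≈ 140.083333

140.0833


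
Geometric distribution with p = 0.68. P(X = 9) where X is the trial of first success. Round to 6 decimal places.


P = (1-p)^(k-1) * p
(1-p)^(k-1) = 0.32^8 ≈ 0.0001099512
P = 0.0001099512 * 0.68 ≈ 0.00007476679

0.000075


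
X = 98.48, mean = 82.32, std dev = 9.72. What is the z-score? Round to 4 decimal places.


z = (X - mu) / sigma
X - mu = 98.48 - 82.32 = 16.16
z = 16.16 / 9.72 = 404/243 ≈ 1.662551

1.6626


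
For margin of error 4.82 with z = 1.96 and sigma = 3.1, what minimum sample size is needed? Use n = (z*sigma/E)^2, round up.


z*sigma/E = 1.96 * 3.1 / 4.82 = 1519/1205 ≈ 1.260581
(z*sigma/E)^2 ≈ 1.589064
round up: n = 2

2


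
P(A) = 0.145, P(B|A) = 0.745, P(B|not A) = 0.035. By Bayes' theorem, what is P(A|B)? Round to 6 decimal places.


P(A|B) = P(B|A)*P(A) / P(B), P(B) = P(B|A)*P(A) + P(B|not A)*P(not A)
P(B|A)*P(A) = 0.745 * 0.145 = 0.108025
P(B|not A)*P(not A) = 0.035 * 0.855 = 0.029925
P(B) = 0.108025 + 0.029925 = 0.13795
P(A|B) = 0.108025 / 0.13795 = 4321/5518 ≈ 0.78307358

0.783074


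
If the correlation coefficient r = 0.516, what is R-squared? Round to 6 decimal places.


R^2 = r^2 = (0.516)^2 = 0.266256

0.266256


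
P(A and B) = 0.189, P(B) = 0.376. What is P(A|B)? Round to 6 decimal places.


P(A|B) = P(A and B) / P(B) = 0.189 / 0.376 = 189/376 ≈ 0.50265957

0.502660


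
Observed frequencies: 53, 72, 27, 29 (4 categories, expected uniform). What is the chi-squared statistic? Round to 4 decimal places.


chi2 = sum((O-E)^2/E), E = total/4
total = 181, E = 181/4 = 45.25
(53 - 45.25)^2 / 45.25 = 60.0625 / 45.25 = 961/724 ≈ 1.327348
(72 - 45.25)^2 / 45.25 = 715.5625 / 45.25 = 11449/724 ≈ 15.813536
(27 - 45.25)^2 / 45.25 = 333.0625 / 45.25 = 5329/724 ≈ 7.360497
(29 - 45.25)^2 / 45.25 = 264.0625 / 45.25 = 4225/724 ≈ 5.835635
chi2 = 5491/181 ≈ 30.337017

30.3370


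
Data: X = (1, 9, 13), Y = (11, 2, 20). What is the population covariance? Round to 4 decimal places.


Cov = (1/n)*sum((xi-xbar)(yi-ybar))
n = 3, xbar = 23/3 ≈ 7.666667, ybar = 33/3 = 11
sum((xi-xbar)(yi-ybar)) = 36
Cov = 36 / 3 = 12

12.0000


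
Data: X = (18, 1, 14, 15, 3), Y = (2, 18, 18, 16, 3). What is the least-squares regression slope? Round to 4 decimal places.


b = sum((xi-xbar)(yi-ybar)) / sum((xi-xbar)^2)
n = 5, xbar = 51/5 = 10.2, ybar = 57/5 = 11.4
Sxy = sum((xi-xbar)(yi-ybar)) = -26.4
Sxx = sum((xi-xbar)^2) = 234.8
b = Sxy / Sxx = -66/587 ≈ -0.112436

-0.1124


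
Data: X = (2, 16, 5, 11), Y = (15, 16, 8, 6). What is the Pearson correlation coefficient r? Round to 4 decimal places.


r = sum((xi-xbar)(yi-ybar)) / sqrt(sum((xi-xbar)^2) * sum((yi-ybar)^2))
n = 4, xbar = 34/4 = 8.5, ybar = 45/4 = 11.25
Sxy = sum((xi-xbar)(yi-ybar)) = 9.5
Sxx = sum((xi-xbar)^2) = 117
Syy = sum((yi-ybar)^2) = 74.75
sqrt(Sxx*Syy) ≈ 93.518715
r = Sxy / sqrt(Sxx*Syy) = 9.5 / 93.518715 ≈ 0.101584

0.1016


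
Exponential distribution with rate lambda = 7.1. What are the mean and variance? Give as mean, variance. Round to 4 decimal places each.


mean = 1/lam, var = 1/lam^2
mean = 1 / 7.1 = 10/71 ≈ 0.140845
lam^2 = 7.1^2 = 50.41
var = 1 / 50.41 = 100/5041 ≈ 0.019837

0.1408, 0.0198


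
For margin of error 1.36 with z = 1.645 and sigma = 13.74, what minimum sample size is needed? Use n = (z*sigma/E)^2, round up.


z*sigma/E = 1.645 * 13.74 / 1.36 ≈ 16.619338
(z*sigma/E)^2 ≈ 276.202403
round up: n = 277

277


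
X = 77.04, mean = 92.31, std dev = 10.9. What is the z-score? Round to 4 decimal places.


z = (X - mu) / sigma
X - mu = 77.04 - 92.31 = -15.27
z = -15.27 / 10.9 = -1527/1090 ≈ -1.400917

-1.4009


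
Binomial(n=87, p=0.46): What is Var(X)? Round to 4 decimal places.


Var = n*p*(1-p) = 87 * 0.46 * 0.54 = 21.6108

21.6108


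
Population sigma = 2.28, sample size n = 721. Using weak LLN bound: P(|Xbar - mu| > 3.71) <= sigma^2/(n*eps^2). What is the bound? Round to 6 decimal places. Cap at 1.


bound = min(1, sigma^2/(n*eps^2))
sigma^2 = 2.28^2 = 5.1984
n*eps^2 = 721 * 3.71^2 = 721 * 13.7641 = 9923.9161
sigma^2/(n*eps^2) = 5.1984 / 9923.9161 ≈ 0.00052383

0.000524


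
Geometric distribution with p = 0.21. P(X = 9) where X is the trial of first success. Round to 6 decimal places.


P = (1-p)^(k-1) * p
(1-p)^(k-1) = 0.79^8 ≈ 0.1517109
P = 0.1517109 * 0.21 ≈ 0.03185929

0.031859


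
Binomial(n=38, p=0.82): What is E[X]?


E[X] = n*p = 38 * 0.82 = 31.16

31.16


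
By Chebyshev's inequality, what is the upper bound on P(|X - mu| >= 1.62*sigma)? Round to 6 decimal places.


P <= 1/k^2
k^2 = 1.62^2 = 2.6244
1/k^2 = 1 / 2.6244 = 2500/6561 ≈ 0.38103948

0.381039


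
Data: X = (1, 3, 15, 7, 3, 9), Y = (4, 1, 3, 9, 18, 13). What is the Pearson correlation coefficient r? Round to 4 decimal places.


r = sum((xi-xbar)(yi-ybar)) / sqrt(sum((xi-xbar)^2) * sum((yi-ybar)^2))
n = 6, xbar = 38/6 = 19/3 ≈ 6.333333, ybar = 48/6 = 8
Sxy = sum((xi-xbar)(yi-ybar)) = -18
Sxx = sum((xi-xbar)^2) = 400/3 ≈ 133.333333
Syy = sum((yi-ybar)^2) = 216
sqrt(Sxx*Syy) ≈ 169.705627
r = Sxy / sqrt(Sxx*Syy) = -18 / 169.705627 ≈ -0.106066

-0.1061


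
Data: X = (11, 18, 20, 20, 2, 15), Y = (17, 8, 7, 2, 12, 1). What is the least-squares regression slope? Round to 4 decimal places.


b = sum((xi-xbar)(yi-ybar)) / sum((xi-xbar)^2)
n = 6, xbar = 86/6 = 43/3 ≈ 14.333333, ybar = 47/6 ≈ 7.833333
Sxy = sum((xi-xbar)(yi-ybar)) = -371/3 ≈ -123.666667
Sxx = sum((xi-xbar)^2) = 724/3 ≈ 241.333333
b = Sxy / Sxx = -371/724 ≈ -0.512431

-0.5124


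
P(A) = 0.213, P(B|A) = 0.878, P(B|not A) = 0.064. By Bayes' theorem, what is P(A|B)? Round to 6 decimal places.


P(A|B) = P(B|A)*P(A) / P(B), P(B) = P(B|A)*P(A) + P(B|not A)*P(not A)
P(B|A)*P(A) = 0.878 * 0.213 = 0.187014
P(B|not A)*P(not A) = 0.064 * 0.787 = 0.050368
P(B) = 0.187014 + 0.050368 = 0.237382
P(A|B) = 0.187014 / 0.237382 ≈ 0.78781879

0.787819


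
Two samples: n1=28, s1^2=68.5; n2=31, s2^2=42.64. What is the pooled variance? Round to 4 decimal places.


sp^2 = ((n1-1)*s1^2 + (n2-1)*s2^2)/(n1+n2-2)
(n1-1)*s1^2 = 27 * 68.5 = 1849.5
(n2-1)*s2^2 = 30 * 42.64 = 1279.2
numerator = 1849.5 + 1279.2 = 3128.7
n1+n2-2 = 57
sp^2 = 3128.7 / 57 = 10429/190 ≈ 54.889474

54.8895


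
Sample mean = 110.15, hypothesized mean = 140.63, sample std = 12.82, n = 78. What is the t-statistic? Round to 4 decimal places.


t = (xbar - mu0) / (s/sqrt(n))
xbar - mu0 = 110.15 - 140.63 = -30.48
sqrt(78) ≈ 8.83176087
s/sqrt(n) = 12.82 / 8.83176087 ≈ 1.45157916
t = -30.48 / 1.45157916 ≈ -20.997821

-20.9978


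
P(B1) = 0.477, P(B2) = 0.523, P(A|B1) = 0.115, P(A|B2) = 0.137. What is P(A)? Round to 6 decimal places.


P(A) = P(A|B1)*P(B1) + P(A|B2)*P(B2)
P(A|B1)*P(B1) = 0.115 * 0.477 = 0.054855
P(A|B2)*P(B2) = 0.137 * 0.523 = 0.071651
P(A) = 0.054855 + 0.071651 = 0.126506

0.126506


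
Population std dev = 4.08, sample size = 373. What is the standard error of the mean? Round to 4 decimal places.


SE = sigma / sqrt(n)
sqrt(373) ≈ 19.313208
SE = 4.08 / 19.313208 ≈ 0.211254

0.2113


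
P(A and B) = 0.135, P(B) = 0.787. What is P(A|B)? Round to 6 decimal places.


P(A|B) = P(A and B) / P(B) = 0.135 / 0.787 = 135/787 ≈ 0.17153748

0.171537


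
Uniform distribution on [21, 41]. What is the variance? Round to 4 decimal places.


Var = (b-a)^2 / 12
(b-a)^2 = (41 - 21)^2 = 400
Var = 400/12 ≈ 33.333333

33.3333


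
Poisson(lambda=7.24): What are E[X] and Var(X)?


E[X] = Var(X) = lambda = 7.24

7.24, 7.24


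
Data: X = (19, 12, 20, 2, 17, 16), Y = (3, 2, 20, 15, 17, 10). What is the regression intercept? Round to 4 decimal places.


a = ybar - b*xbar, where b = sum((xi-xbar)(yi-ybar)) / sum((xi-xbar)^2)
n = 6, xbar = 86/6 = 43/3 ≈ 14.333333, ybar = 67/6 ≈ 11.166667
Sxy = sum((xi-xbar)(yi-ybar)) = -1/3 ≈ -0.333333
Sxx = sum((xi-xbar)^2) = 664/3 ≈ 221.333333
b = Sxy / Sxx = -1/664 ≈ -0.001506
a = 11.166667 - (-0.001506) * 14.333333 = 7429/664 ≈ 11.188253

11.1883


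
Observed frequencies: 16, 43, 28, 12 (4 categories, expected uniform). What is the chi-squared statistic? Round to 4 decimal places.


chi2 = sum((O-E)^2/E), E = total/4
total = 99, E = 99/4 = 24.75
(16 - 24.75)^2 / 24.75 = 76.5625 / 24.75 = 1225/396 ≈ 3.093434
(43 - 24.75)^2 / 24.75 = 333.0625 / 24.75 = 5329/396 ≈ 13.457071
(28 - 24.75)^2 / 24.75 = 10.5625 / 24.75 = 169/396 ≈ 0.426768
(12 - 24.75)^2 / 24.75 = 162.5625 / 24.75 = 289/44 ≈ 6.568182
chi2 = 259/11 ≈ 23.545455

23.5455


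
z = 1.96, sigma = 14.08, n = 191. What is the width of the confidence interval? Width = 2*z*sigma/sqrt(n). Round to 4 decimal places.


width = 2*z*sigma/sqrt(n)
2*z*sigma = 2 * 1.96 * 14.08 = 55.1936
sqrt(191) ≈ 13.820275
width = 55.1936 / 13.820275 ≈ 3.993669

3.9937


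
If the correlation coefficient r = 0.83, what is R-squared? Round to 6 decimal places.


R^2 = r^2 = (0.83)^2 = 0.6889

0.688900


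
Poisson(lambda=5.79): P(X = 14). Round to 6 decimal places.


P = e^(-lam) * lam^k / k!
e^(-5.79) ≈ 0.003057982
lam^k = 5.79^14 ≈ 47588267284.842147
k! = 14! = 87178291200
P = 0.003057982 * 47588267284.842147 / 87178291200 ≈ 0.001669

0.001669


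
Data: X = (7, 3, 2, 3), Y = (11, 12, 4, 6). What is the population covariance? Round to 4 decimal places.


Cov = (1/n)*sum((xi-xbar)(yi-ybar))
n = 4, xbar = 15/4 = 3.75, ybar = 33/4 = 8.25
sum((xi-xbar)(yi-ybar)) = 15.25
Cov = 15.25 / 4 = 3.8125

3.8125


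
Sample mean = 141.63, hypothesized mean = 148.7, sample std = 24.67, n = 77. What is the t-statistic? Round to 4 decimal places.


t = (xbar - mu0) / (s/sqrt(n))
xbar - mu0 = 141.63 - 148.7 = -7.07
sqrt(77) ≈ 8.77496439
s/sqrt(n) = 24.67 / 8.77496439 ≈ 2.81140742
t = -7.07 / 2.81140742 ≈ -2.514755

-2.5148


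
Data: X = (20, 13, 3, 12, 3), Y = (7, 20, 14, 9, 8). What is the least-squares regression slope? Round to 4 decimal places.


b = sum((xi-xbar)(yi-ybar)) / sum((xi-xbar)^2)
n = 5, xbar = 51/5 = 10.2, ybar = 58/5 = 11.6
Sxy = sum((xi-xbar)(yi-ybar)) = -17.6
Sxx = sum((xi-xbar)^2) = 210.8
b = Sxy / Sxx = -44/527 ≈ -0.083491

-0.0835


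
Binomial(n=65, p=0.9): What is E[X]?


E[X] = n*p = 65 * 0.9 = 58.5

58.5


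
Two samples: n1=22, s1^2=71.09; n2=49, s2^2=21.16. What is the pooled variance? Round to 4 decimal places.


sp^2 = ((n1-1)*s1^2 + (n2-1)*s2^2)/(n1+n2-2)
(n1-1)*s1^2 = 21 * 71.09 = 1492.89
(n2-1)*s2^2 = 48 * 21.16 = 1015.68
numerator = 1492.89 + 1015.68 = 2508.57
n1+n2-2 = 69
sp^2 = 2508.57 / 69 = 83619/2300 ≈ 36.356087

36.3561


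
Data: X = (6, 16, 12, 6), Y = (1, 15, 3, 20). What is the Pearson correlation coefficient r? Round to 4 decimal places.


r = sum((xi-xbar)(yi-ybar)) / sqrt(sum((xi-xbar)^2) * sum((yi-ybar)^2))
n = 4, xbar = 40/4 = 10, ybar = 39/4 = 9.75
Sxy = sum((xi-xbar)(yi-ybar)) = 12
Sxx = sum((xi-xbar)^2) = 72
Syy = sum((yi-ybar)^2) = 254.75
sqrt(Sxx*Syy) ≈ 135.432640
r = Sxy / sqrt(Sxx*Syy) = 12 / 135.432640 ≈ 0.088605

0.0886


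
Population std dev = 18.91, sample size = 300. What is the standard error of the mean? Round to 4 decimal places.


SE = sigma / sqrt(n)
sqrt(300) ≈ 17.320508
SE = 18.91 / 17.320508 ≈ 1.091769

1.0918


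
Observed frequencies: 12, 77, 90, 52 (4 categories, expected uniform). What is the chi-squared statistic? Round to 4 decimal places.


chi2 = sum((O-E)^2/E), E = total/4
total = 231, E = 231/4 = 57.75
(12 - 57.75)^2 / 57.75 = 2093.0625 / 57.75 = 11163/308 ≈ 36.243506
(77 - 57.75)^2 / 57.75 = 370.5625 / 57.75 = 77/12 ≈ 6.416667
(90 - 57.75)^2 / 57.75 = 1040.0625 / 57.75 = 5547/308 ≈ 18.009740
(52 - 57.75)^2 / 57.75 = 33.0625 / 57.75 = 529/924 ≈ 0.572511
chi2 = 2021/33 ≈ 61.242424

61.2424


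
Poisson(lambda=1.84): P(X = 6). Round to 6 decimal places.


P = e^(-lam) * lam^k / k!
e^(-1.84) ≈ 0.1588174
lam^k = 1.84^6 ≈ 38.806720
k! = 6! = 720
P = 0.1588174 * 38.806720 / 720 ≈ 0.008560

0.008560


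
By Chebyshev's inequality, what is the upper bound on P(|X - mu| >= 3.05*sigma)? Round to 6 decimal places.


P <= 1/k^2
k^2 = 3.05^2 = 9.3025
1/k^2 = 1 / 9.3025 = 400/3721 ≈ 0.10749798

0.107498


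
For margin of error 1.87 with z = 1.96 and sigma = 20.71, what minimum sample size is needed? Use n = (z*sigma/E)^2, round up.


z*sigma/E = 1.96 * 20.71 / 1.87 = 101479/4675 ≈ 21.706738
(z*sigma/E)^2 ≈ 471.182473
round up: n = 472

472


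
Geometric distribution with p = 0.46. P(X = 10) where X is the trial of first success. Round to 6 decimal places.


P = (1-p)^(k-1) * p
(1-p)^(k-1) = 0.54^9 ≈ 0.003904306
P = 0.003904306 * 0.46 ≈ 0.001795981

0.001796


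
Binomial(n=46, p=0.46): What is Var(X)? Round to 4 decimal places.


Var = n*p*(1-p) = 46 * 0.46 * 0.54 = 11.4264

11.4264


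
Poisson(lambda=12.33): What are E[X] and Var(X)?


E[X] = Var(X) = lambda = 12.33

12.33, 12.33


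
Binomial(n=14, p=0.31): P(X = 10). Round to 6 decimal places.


P = C(n,k) * p^k * (1-p)^(n-k)
C(14,10) = 1001
p^k = 0.31^10 ≈ 0.000008196283
(1-p)^(n-k) = 0.69^4 ≈ 0.2266712
P = 1001 * 0.000008196283 * 0.2266712 ≈ 0.001860

0.001860


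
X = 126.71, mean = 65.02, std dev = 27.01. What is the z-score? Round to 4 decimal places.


z = (X - mu) / sigma
X - mu = 126.71 - 65.02 = 61.69
z = 61.69 / 27.01 = 6169/2701 ≈ 2.283969

2.2840


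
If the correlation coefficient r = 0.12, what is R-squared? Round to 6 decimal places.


R^2 = r^2 = (0.12)^2 = 0.0144

0.014400


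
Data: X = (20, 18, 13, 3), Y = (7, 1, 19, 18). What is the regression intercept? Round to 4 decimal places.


a = ybar - b*xbar, where b = sum((xi-xbar)(yi-ybar)) / sum((xi-xbar)^2)
n = 4, xbar = 54/4 = 13.5, ybar = 45/4 = 11.25
Sxy = sum((xi-xbar)(yi-ybar)) = -148.5
Sxx = sum((xi-xbar)^2) = 173
b = Sxy / Sxx = -297/346 ≈ -0.858382
a = 11.25 - (-0.858382) * 13.5 = 3951/173 ≈ 22.838150

22.8382


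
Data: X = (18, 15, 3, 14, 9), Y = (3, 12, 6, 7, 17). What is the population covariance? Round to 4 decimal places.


Cov = (1/n)*sum((xi-xbar)(yi-ybar))
n = 5, xbar = 59/5 = 11.8, ybar = 45/5 = 9
sum((xi-xbar)(yi-ybar)) = -28
Cov = -28 / 5 = -5.6

-5.6000


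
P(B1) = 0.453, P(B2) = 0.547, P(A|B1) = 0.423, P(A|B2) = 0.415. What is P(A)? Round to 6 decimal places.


P(A) = P(A|B1)*P(B1) + P(A|B2)*P(B2)
P(A|B1)*P(B1) = 0.423 * 0.453 = 0.191619
P(A|B2)*P(B2) = 0.415 * 0.547 = 0.227005
P(A) = 0.191619 + 0.227005 = 0.418624

0.418624


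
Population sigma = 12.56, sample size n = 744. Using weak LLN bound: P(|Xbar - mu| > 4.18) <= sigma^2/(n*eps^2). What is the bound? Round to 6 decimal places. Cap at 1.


bound = min(1, sigma^2/(n*eps^2))
sigma^2 = 12.56^2 = 157.7536
n*eps^2 = 744 * 4.18^2 = 744 * 17.4724 = 12999.4656
sigma^2/(n*eps^2) = 157.7536 / 12999.4656 ≈ 0.01213539

0.012135


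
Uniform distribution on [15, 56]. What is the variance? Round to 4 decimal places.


Var = (b-a)^2 / 12
(b-a)^2 = (56 - 15)^2 = 1681
Var = 1681/12 ≈ 140.083333

140.0833


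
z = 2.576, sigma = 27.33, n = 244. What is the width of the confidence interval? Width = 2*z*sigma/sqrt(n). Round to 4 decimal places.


width = 2*z*sigma/sqrt(n)
2*z*sigma = 2 * 2.576 * 27.33 = 140.80416
sqrt(244) ≈ 15.620499
width = 140.80416 / 15.620499 ≈ 9.014063

9.0141


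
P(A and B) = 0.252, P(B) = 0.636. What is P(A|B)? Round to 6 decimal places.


P(A|B) = P(A and B) / P(B) = 0.252 / 0.636 = 21/53 ≈ 0.39622642

0.396226


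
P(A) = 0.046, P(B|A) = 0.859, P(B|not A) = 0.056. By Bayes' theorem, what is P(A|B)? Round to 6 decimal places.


P(A|B) = P(B|A)*P(A) / P(B), P(B) = P(B|A)*P(A) + P(B|not A)*P(not A)
P(B|A)*P(A) = 0.859 * 0.046 = 0.039514
P(B|not A)*P(not A) = 0.056 * 0.954 = 0.053424
P(B) = 0.039514 + 0.053424 = 0.092938
P(A|B) = 0.039514 / 0.092938 ≈ 0.42516516

0.425165


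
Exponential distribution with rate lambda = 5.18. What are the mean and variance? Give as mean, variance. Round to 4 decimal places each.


mean = 1/lam, var = 1/lam^2
mean = 1 / 5.18 = 50/259 ≈ 0.193050
lam^2 = 5.18^2 = 26.8324
var = 1 / 26.8324 ≈ 0.037268

0.1931, 0.0373


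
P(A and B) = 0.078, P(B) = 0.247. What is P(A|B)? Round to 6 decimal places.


P(A|B) = P(A and B) / P(B) = 0.078 / 0.247 = 6/19 ≈ 0.31578947

0.315789


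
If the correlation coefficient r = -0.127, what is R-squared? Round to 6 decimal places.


R^2 = r^2 = (-0.127)^2 = 0.016129

0.016129


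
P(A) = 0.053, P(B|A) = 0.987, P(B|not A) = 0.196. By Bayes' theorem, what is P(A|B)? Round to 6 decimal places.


P(A|B) = P(B|A)*P(A) / P(B), P(B) = P(B|A)*P(A) + P(B|not A)*P(not A)
P(B|A)*P(A) = 0.987 * 0.053 = 0.052311
P(B|not A)*P(not A) = 0.196 * 0.947 = 0.185612
P(B) = 0.052311 + 0.185612 = 0.237923
P(A|B) = 0.052311 / 0.237923 ≈ 0.21986525

0.219865


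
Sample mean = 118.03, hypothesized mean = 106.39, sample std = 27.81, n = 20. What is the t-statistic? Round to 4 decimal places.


t = (xbar - mu0) / (s/sqrt(n))
xbar - mu0 = 118.03 - 106.39 = 11.64
sqrt(20) ≈ 4.47213595
s/sqrt(n) = 27.81 / 4.47213595 ≈ 6.21850505
t = 11.64 / 6.21850505 ≈ 1.871833

1.8718


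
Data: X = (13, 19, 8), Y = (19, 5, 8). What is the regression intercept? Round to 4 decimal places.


a = ybar - b*xbar, where b = sum((xi-xbar)(yi-ybar)) / sum((xi-xbar)^2)
n = 3, xbar = 40/3 ≈ 13.333333, ybar = 32/3 ≈ 10.666667
Sxy = sum((xi-xbar)(yi-ybar)) = -62/3 ≈ -20.666667
Sxx = sum((xi-xbar)^2) = 182/3 ≈ 60.666667
b = Sxy / Sxx = -31/91 ≈ -0.340659
a = 10.666667 - (-0.340659) * 13.333333 = 1384/91 ≈ 15.208791

15.2088


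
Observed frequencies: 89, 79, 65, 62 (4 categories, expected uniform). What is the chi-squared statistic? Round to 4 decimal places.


chi2 = sum((O-E)^2/E), E = total/4
total = 295, E = 295/4 = 73.75
(89 - 73.75)^2 / 73.75 = 232.5625 / 73.75 = 3721/1180 ≈ 3.153390
(79 - 73.75)^2 / 73.75 = 27.5625 / 73.75 = 441/1180 ≈ 0.373729
(65 - 73.75)^2 / 73.75 = 76.5625 / 73.75 = 245/236 ≈ 1.038136
(62 - 73.75)^2 / 73.75 = 138.0625 / 73.75 = 2209/1180 ≈ 1.872034
chi2 = 1899/295 ≈ 6.437288

6.4373


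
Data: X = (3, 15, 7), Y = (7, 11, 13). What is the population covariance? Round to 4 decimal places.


Cov = (1/n)*sum((xi-xbar)(yi-ybar))
n = 3, xbar = 25/3 ≈ 8.333333, ybar = 31/3 ≈ 10.333333
sum((xi-xbar)(yi-ybar)) = 56/3 ≈ 18.666667
Cov = 18.666667 / 3 = 56/9 ≈ 6.222222

6.2222


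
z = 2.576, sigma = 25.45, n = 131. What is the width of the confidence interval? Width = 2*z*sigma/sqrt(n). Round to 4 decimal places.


width = 2*z*sigma/sqrt(n)
2*z*sigma = 2 * 2.576 * 25.45 = 131.1184
sqrt(131) ≈ 11.445523
width = 131.1184 / 11.445523 ≈ 11.455868

11.4559


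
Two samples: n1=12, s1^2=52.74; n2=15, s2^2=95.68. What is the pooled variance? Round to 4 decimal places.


sp^2 = ((n1-1)*s1^2 + (n2-1)*s2^2)/(n1+n2-2)
(n1-1)*s1^2 = 11 * 52.74 = 580.14
(n2-1)*s2^2 = 14 * 95.68 = 1339.52
numerator = 580.14 + 1339.52 = 1919.66
n1+n2-2 = 25
sp^2 = 1919.66 / 25 = 76.7864

76.7864


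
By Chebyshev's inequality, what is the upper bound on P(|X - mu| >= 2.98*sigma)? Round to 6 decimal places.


P <= 1/k^2
k^2 = 2.98^2 = 8.8804
1/k^2 = 1 / 8.8804 ≈ 0.11260754

0.112608


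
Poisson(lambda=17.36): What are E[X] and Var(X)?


E[X] = Var(X) = lambda = 17.36

17.36, 17.36


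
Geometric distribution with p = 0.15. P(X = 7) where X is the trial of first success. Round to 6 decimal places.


P = (1-p)^(k-1) * p
(1-p)^(k-1) = 0.85^6 ≈ 0.3771495
P = 0.3771495 * 0.15 ≈ 0.05657243

0.056572


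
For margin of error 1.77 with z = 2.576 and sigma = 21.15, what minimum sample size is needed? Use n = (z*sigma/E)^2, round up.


z*sigma/E = 2.576 * 21.15 / 1.77 = 45402/1475 ≈ 30.781017
(z*sigma/E)^2 ≈ 947.471004
round up: n = 948

948


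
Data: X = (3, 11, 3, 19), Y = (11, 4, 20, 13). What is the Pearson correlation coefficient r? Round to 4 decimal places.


r = sum((xi-xbar)(yi-ybar)) / sqrt(sum((xi-xbar)^2) * sum((yi-ybar)^2))
n = 4, xbar = 36/4 = 9, ybar = 48/4 = 12
Sxy = sum((xi-xbar)(yi-ybar)) = -48
Sxx = sum((xi-xbar)^2) = 176
Syy = sum((yi-ybar)^2) = 130
sqrt(Sxx*Syy) ≈ 151.261363
r = Sxy / sqrt(Sxx*Syy) = -48 / 151.261363 ≈ -0.317332

-0.3173


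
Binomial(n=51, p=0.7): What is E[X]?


E[X] = n*p = 51 * 0.7 = 35.7

35.7


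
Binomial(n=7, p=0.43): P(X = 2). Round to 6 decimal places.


P = C(n,k) * p^k * (1-p)^(n-k)
C(7,2) = 21
p^k = 0.43^2 = 0.1849
(1-p)^(n-k) = 0.57^5 ≈ 0.06016921
P = 21 * 0.1849 * 0.06016921 ≈ 0.233631

0.233631


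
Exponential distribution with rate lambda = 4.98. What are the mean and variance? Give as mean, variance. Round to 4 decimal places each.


mean = 1/lam, var = 1/lam^2
mean = 1 / 4.98 = 50/249 ≈ 0.200803
lam^2 = 4.98^2 = 24.8004
var = 1 / 24.8004 ≈ 0.040322

0.2008, 0.0403


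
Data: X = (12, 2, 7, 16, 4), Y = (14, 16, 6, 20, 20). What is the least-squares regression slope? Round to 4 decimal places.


b = sum((xi-xbar)(yi-ybar)) / sum((xi-xbar)^2)
n = 5, xbar = 41/5 = 8.2, ybar = 76/5 = 15.2
Sxy = sum((xi-xbar)(yi-ybar)) = 18.8
Sxx = sum((xi-xbar)^2) = 132.8
b = Sxy / Sxx = 47/332 ≈ 0.141566

0.1416


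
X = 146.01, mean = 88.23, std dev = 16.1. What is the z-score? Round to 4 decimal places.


z = (X - mu) / sigma
X - mu = 146.01 - 88.23 = 57.78
z = 57.78 / 16.1 = 2889/805 ≈ 3.588820

3.5888


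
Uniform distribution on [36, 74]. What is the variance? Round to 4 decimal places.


Var = (b-a)^2 / 12
(b-a)^2 = (74 - 36)^2 = 1444
Var = 1444/12 ≈ 120.333333

120.3333


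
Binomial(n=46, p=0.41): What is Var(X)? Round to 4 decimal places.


Var = n*p*(1-p) = 46 * 0.41 * 0.59 = 11.1274

11.1274


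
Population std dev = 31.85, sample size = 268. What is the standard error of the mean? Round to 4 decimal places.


SE = sigma / sqrt(n)
sqrt(268) ≈ 16.370706
SE = 31.85 / 16.370706 ≈ 1.945548

1.9455


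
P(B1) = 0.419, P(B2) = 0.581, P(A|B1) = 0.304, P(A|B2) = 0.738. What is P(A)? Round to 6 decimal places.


P(A) = P(A|B1)*P(B1) + P(A|B2)*P(B2)
P(A|B1)*P(B1) = 0.304 * 0.419 = 0.127376
P(A|B2)*P(B2) = 0.738 * 0.581 = 0.428778
P(A) = 0.127376 + 0.428778 = 0.556154

0.556154


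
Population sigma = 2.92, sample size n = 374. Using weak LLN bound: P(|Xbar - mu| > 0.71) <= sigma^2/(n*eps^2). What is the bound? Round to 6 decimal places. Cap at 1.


bound = min(1, sigma^2/(n*eps^2))
sigma^2 = 2.92^2 = 8.5264
n*eps^2 = 374 * 0.71^2 = 374 * 0.5041 = 188.5334
sigma^2/(n*eps^2) = 8.5264 / 188.5334 ≈ 0.04522488

0.045225


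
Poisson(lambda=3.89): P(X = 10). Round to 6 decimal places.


P = e^(-lam) * lam^k / k!
e^(-3.89) ≈ 0.02044535
lam^k = 3.89^10 ≈ 793406.973415
k! = 10! = 3628800
P = 0.02044535 * 793406.973415 / 3628800 ≈ 0.004470

0.004470


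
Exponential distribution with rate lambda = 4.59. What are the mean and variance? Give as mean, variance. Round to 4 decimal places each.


mean = 1/lam, var = 1/lam^2
mean = 1 / 4.59 = 100/459 ≈ 0.217865
lam^2 = 4.59^2 = 21.0681
var = 1 / 21.0681 ≈ 0.047465

0.2179, 0.0475


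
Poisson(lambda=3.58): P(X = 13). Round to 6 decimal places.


P = e^(-lam) * lam^k / k!
e^(-3.58) ≈ 0.02787570
lam^k = 3.58^13 ≈ 15866434.615672
k! = 13! = 6227020800
P = 0.02787570 * 15866434.615672 / 6227020800 ≈ 0.000071

0.000071


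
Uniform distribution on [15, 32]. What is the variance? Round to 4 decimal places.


Var = (b-a)^2 / 12
(b-a)^2 = (32 - 15)^2 = 289
Var = 289/12 ≈ 24.083333

24.0833


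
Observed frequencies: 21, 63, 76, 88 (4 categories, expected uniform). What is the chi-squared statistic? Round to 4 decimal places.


chi2 = sum((O-E)^2/E), E = total/4
total = 248, E = 248/4 = 62
(21 - 62)^2 / 62 = 1681 / 62 = 1681/62 ≈ 27.112903
(63 - 62)^2 / 62 = 1 / 62 = 1/62 ≈ 0.016129
(76 - 62)^2 / 62 = 196 / 62 = 98/31 ≈ 3.161290
(88 - 62)^2 / 62 = 676 / 62 = 338/31 ≈ 10.903226
chi2 = 1277/31 ≈ 41.193548

41.1935


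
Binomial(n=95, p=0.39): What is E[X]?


E[X] = n*p = 95 * 0.39 = 37.05

37.05


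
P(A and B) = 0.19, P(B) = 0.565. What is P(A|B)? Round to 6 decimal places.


P(A|B) = P(A and B) / P(B) = 0.19 / 0.565 = 38/113 ≈ 0.33628319

0.336283


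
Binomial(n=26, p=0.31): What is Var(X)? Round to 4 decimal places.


Var = n*p*(1-p) = 26 * 0.31 * 0.69 = 5.5614

5.5614


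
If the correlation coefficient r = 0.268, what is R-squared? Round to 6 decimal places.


R^2 = r^2 = (0.268)^2 = 0.071824

0.071824


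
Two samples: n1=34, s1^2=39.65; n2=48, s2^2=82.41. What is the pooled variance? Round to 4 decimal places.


sp^2 = ((n1-1)*s1^2 + (n2-1)*s2^2)/(n1+n2-2)
(n1-1)*s1^2 = 33 * 39.65 = 1308.45
(n2-1)*s2^2 = 47 * 82.41 = 3873.27
numerator = 1308.45 + 3873.27 = 5181.72
n1+n2-2 = 80
sp^2 = 5181.72 / 80 = 64.7715

64.7715


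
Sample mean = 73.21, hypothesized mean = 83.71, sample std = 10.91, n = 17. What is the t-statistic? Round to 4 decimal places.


t = (xbar - mu0) / (s/sqrt(n))
xbar - mu0 = 73.21 - 83.71 = -10.5
sqrt(17) ≈ 4.12310563
s/sqrt(n) = 10.91 / 4.12310563 ≈ 2.64606367
t = -10.5 / 2.64606367 ≈ -3.968158

-3.9682


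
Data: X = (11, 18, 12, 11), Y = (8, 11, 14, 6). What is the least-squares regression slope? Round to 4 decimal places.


b = sum((xi-xbar)(yi-ybar)) / sum((xi-xbar)^2)
n = 4, xbar = 52/4 = 13, ybar = 39/4 = 9.75
Sxy = sum((xi-xbar)(yi-ybar)) = 13
Sxx = sum((xi-xbar)^2) = 34
b = Sxy / Sxx = 13/34 ≈ 0.382353

0.3824


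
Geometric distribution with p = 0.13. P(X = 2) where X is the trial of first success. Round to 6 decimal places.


P = (1-p)^(k-1) * p
(1-p)^(k-1) = 0.87^1 = 0.87
P = 0.87 * 0.13 = 0.1131

0.113100


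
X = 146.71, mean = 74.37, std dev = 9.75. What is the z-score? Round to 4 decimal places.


z = (X - mu) / sigma
X - mu = 146.71 - 74.37 = 72.34
z = 72.34 / 9.75 = 7234/975 ≈ 7.419487

7.4195


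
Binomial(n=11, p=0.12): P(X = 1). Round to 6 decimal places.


P = C(n,k) * p^k * (1-p)^(n-k)
C(11,1) = 11
p^k = 0.12^1 = 0.12
(1-p)^(n-k) = 0.88^10 ≈ 0.2785010
P = 11 * 0.12 * 0.2785010 ≈ 0.367621

0.367621


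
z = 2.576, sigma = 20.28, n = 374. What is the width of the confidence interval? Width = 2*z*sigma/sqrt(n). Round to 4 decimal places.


width = 2*z*sigma/sqrt(n)
2*z*sigma = 2 * 2.576 * 20.28 = 104.48256
sqrt(374) ≈ 19.339080
width = 104.48256 / 19.339080 ≈ 5.402665

5.4027


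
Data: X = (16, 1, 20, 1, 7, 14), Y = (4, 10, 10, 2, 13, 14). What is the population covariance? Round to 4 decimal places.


Cov = (1/n)*sum((xi-xbar)(yi-ybar))
n = 6, xbar = 59/6 ≈ 9.833333, ybar = 53/6 ≈ 8.833333
sum((xi-xbar)(yi-ybar)) = 251/6 ≈ 41.833333
Cov = 41.833333 / 6 = 251/36 ≈ 6.972222

6.9722
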